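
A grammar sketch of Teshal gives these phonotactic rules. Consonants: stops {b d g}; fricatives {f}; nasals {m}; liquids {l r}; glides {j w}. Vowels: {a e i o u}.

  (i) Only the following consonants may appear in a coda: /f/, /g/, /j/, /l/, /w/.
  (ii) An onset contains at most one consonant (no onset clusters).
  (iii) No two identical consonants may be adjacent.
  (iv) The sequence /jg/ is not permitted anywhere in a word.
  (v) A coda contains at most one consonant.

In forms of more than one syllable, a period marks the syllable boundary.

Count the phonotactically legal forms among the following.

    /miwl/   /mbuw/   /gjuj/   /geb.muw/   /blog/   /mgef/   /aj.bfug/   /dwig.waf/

/miwl/ — violates constraint (v): syllable 1 coda /wl/ has 2 consonants (> 1) → phonotactically illegal
/mbuw/ — violates constraint (ii): syllable 1 onset /mb/ has 2 consonants (> 1) → phonotactically illegal
/gjuj/ — violates constraint (ii): syllable 1 onset /gj/ has 2 consonants (> 1) → phonotactically illegal
/geb.muw/ — violates constraint (i): syllable 1 coda contains /b/, which is not a licensed coda consonant → phonotactically illegal
/blog/ — violates constraint (ii): syllable 1 onset /bl/ has 2 consonants (> 1) → phonotactically illegal
/mgef/ — violates constraint (ii): syllable 1 onset /mg/ has 2 consonants (> 1) → phonotactically illegal
/aj.bfug/ — violates constraint (ii): syllable 2 onset /bf/ has 2 consonants (> 1) → phonotactically illegal
/dwig.waf/ — violates constraint (ii): syllable 1 onset /dw/ has 2 consonants (> 1) → phonotactically illegal
No form is phonotactically legal → 0.

0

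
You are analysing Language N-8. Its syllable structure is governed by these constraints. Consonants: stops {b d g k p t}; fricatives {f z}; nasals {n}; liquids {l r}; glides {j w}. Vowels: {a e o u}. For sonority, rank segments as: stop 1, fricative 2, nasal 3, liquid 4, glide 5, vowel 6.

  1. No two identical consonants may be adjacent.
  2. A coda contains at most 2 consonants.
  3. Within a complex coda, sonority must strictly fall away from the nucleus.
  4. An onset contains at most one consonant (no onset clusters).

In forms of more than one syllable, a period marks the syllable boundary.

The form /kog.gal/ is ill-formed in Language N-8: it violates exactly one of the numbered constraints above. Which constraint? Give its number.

1

/kog.gal/: adjacent identical consonants /gg/.
This is a violation of constraint 1: "No two identical consonants may be adjacent."
The remaining constraints (2, 3, 4) are satisfied.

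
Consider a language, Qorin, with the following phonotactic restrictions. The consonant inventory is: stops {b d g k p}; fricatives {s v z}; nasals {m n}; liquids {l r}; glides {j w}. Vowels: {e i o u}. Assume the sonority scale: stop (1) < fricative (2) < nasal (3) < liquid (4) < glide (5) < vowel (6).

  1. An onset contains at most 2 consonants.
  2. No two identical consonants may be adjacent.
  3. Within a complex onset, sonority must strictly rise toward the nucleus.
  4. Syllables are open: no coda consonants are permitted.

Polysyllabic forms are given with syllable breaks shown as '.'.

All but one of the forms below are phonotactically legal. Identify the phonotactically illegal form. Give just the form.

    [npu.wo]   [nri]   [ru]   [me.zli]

[npu.wo]

[npu.wo] — violates constraint 3: syllable 1 onset /np/: /n/ (nasal, 3) → /p/ (stop, 1) does not rise → phonotactically illegal
[nri] — σ1 onset /nr/ (3→4 rises), coda /∅/ ok → phonotactically legal
[ru] — σ1 onset /r/, coda /∅/ ok → phonotactically legal
[me.zli] — σ1 onset /m/, coda /∅/ ok; σ2 onset /zl/ (2→4 rises), coda /∅/ ok → phonotactically legal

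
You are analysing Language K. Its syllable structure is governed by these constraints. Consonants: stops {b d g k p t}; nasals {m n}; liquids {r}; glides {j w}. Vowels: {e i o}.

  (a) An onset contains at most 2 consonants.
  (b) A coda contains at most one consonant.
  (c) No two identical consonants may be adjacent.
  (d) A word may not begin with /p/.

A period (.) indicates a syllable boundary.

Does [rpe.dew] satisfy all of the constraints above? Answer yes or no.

[rpe.dew] — σ1 onset /rp/ (2C), coda /∅/ ok; σ2 onset /d/, coda /w/ ok → well-formed

yes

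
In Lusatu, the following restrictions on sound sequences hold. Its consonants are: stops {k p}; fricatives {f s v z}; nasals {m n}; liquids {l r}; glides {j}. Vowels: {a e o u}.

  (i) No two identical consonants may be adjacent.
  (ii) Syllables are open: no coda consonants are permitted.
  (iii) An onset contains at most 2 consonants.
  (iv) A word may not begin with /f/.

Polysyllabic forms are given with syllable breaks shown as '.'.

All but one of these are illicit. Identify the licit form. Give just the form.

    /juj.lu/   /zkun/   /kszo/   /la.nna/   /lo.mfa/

/lo.mfa/

/juj.lu/ — violates constraint (ii): syllable 1 coda /j/ has 1 consonant (> 0) → illicit
/zkun/ — violates constraint (ii): syllable 1 coda /n/ has 1 consonant (> 0) → illicit
/kszo/ — violates constraint (iii): syllable 1 onset /ksz/ has 3 consonants (> 2) → illicit
/la.nna/ — violates constraint (i): adjacent identical consonants /nn/ → illicit
/lo.mfa/ — σ1 onset /l/, coda /∅/ ok; σ2 onset /mf/ (2C), coda /∅/ ok → licit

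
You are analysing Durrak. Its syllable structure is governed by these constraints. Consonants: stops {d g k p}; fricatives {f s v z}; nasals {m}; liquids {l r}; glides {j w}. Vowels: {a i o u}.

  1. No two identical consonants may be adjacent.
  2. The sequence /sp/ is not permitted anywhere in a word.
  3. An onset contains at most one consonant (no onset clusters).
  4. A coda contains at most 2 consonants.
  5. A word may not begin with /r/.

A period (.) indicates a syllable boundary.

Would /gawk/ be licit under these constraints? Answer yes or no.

yes

/gawk/ — σ1 onset /g/, coda /wk/ (2C) ok → licit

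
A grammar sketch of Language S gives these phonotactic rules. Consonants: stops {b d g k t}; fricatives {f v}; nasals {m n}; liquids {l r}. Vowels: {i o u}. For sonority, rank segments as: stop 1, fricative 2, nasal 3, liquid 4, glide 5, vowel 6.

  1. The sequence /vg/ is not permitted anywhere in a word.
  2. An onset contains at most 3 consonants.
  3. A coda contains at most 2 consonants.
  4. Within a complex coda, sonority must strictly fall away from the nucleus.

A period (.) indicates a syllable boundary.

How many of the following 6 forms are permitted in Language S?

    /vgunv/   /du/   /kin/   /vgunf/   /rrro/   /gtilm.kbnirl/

3

/vgunv/ — violates constraint 1: contains banned sequence /vg/ → not permitted
/du/ — σ1 onset /d/, coda /∅/ ok → permitted
/kin/ — σ1 onset /k/, coda /n/ ok → permitted
/vgunf/ — violates constraint 1: contains banned sequence /vg/ → not permitted
/rrro/ — σ1 onset /rrr/ (3C), coda /∅/ ok → permitted
/gtilm.kbnirl/ — violates constraint 4: syllable 2 coda /rl/: /r/ (liquid, 4) → /l/ (liquid, 4) does not fall → not permitted
Permitted: /du/, /kin/, /rrro/ → 3.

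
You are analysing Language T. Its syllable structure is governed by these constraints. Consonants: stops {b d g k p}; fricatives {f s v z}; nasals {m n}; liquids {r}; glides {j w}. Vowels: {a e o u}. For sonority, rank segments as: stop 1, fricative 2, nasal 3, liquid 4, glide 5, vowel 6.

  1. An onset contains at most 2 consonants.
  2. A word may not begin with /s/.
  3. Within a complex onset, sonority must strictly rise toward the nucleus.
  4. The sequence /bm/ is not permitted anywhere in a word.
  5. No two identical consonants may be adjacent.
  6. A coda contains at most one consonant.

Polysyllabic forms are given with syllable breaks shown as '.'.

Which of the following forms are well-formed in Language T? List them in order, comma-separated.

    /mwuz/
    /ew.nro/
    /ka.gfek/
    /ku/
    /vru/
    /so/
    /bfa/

/mwuz/, /ew.nro/, /ka.gfek/, /ku/, /vru/, /bfa/

/mwuz/ — σ1 onset /mw/ (3→5 rises), coda /z/ ok → well-formed
/ew.nro/ — σ1 onset /∅/, coda /w/ ok; σ2 onset /nr/ (3→4 rises), coda /∅/ ok → well-formed
/ka.gfek/ — σ1 onset /k/, coda /∅/ ok; σ2 onset /gf/ (1→2 rises), coda /k/ ok → well-formed
/ku/ — σ1 onset /k/, coda /∅/ ok → well-formed
/vru/ — σ1 onset /vr/ (2→4 rises), coda /∅/ ok → well-formed
/so/ — violates constraint 2: word begins with /s/ → ill-formed
/bfa/ — σ1 onset /bf/ (1→2 rises), coda /∅/ ok → well-formed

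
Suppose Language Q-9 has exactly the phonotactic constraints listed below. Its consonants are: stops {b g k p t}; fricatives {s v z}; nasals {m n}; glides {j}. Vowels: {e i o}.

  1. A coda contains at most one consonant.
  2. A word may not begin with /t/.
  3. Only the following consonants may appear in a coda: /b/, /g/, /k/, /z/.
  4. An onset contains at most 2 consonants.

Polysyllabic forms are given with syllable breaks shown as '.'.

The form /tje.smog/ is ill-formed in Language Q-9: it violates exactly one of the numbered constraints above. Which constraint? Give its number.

/tje.smog/: word begins with /t/.
This is a violation of constraint 2: "A word may not begin with /t/."
The remaining constraints (1, 3, 4) are satisfied.

2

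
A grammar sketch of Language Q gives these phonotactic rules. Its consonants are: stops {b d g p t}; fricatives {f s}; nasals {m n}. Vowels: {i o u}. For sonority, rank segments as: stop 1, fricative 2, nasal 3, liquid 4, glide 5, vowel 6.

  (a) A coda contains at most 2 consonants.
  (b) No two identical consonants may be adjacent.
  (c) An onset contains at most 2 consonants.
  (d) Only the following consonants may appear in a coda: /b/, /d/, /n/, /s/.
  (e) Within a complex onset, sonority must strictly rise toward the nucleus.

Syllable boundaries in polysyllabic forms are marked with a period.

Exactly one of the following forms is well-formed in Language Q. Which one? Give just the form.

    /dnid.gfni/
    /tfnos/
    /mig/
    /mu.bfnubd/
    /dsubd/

/dnid.gfni/ — violates constraint (c): syllable 2 onset /gfn/ has 3 consonants (> 2) → ill-formed
/tfnos/ — violates constraint (c): syllable 1 onset /tfn/ has 3 consonants (> 2) → ill-formed
/mig/ — violates constraint (d): syllable 1 coda contains /g/, which is not a licensed coda consonant → ill-formed
/mu.bfnubd/ — violates constraint (c): syllable 2 onset /bfn/ has 3 consonants (> 2) → ill-formed
/dsubd/ — σ1 onset /ds/ (1→2 rises), coda /bd/ (2C) ok → well-formed

/dsubd/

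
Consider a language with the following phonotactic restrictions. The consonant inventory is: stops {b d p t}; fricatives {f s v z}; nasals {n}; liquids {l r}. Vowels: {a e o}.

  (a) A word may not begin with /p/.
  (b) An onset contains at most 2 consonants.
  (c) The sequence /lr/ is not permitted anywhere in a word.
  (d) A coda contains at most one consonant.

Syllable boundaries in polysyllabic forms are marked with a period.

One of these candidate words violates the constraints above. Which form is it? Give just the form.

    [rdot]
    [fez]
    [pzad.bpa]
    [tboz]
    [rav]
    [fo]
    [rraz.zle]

[pzad.bpa]

[rdot] — σ1 onset /rd/ (2C), coda /t/ ok → licit
[fez] — σ1 onset /f/, coda /z/ ok → licit
[pzad.bpa] — violates constraint (a): word begins with /p/ → illicit
[tboz] — σ1 onset /tb/ (2C), coda /z/ ok → licit
[rav] — σ1 onset /r/, coda /v/ ok → licit
[fo] — σ1 onset /f/, coda /∅/ ok → licit
[rraz.zle] — σ1 onset /rr/ (2C), coda /z/ ok; σ2 onset /zl/ (2C), coda /∅/ ok → licit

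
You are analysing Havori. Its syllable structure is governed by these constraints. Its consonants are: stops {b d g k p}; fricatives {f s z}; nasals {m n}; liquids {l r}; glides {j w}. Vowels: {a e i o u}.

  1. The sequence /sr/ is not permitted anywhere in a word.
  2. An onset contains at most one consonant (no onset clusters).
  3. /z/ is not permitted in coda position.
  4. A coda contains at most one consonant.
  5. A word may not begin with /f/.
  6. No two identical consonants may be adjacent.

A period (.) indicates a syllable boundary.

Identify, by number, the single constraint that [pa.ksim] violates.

[pa.ksim]: syllable 2 onset /ks/ has 2 consonants (> 1).
This is a violation of constraint 2: "An onset contains at most one consonant (no onset clusters)."
The remaining constraints (1, 3, 4, 5, 6) are satisfied.

2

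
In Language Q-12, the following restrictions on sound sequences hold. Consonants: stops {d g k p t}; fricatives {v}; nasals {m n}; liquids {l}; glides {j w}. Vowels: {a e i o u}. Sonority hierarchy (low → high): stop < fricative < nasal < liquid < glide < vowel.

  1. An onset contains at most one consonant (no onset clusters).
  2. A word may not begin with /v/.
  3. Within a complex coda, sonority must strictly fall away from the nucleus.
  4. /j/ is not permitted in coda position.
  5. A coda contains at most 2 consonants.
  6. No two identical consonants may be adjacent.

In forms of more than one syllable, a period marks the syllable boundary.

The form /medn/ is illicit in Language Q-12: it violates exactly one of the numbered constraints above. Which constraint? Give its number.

/medn/: syllable 1 coda /dn/: /d/ (stop, 1) → /n/ (nasal, 3) does not fall.
This is a violation of constraint 3: "Within a complex coda, sonority must strictly fall away from the nucleus."
The remaining constraints (1, 2, 4, 5, 6) are satisfied.

3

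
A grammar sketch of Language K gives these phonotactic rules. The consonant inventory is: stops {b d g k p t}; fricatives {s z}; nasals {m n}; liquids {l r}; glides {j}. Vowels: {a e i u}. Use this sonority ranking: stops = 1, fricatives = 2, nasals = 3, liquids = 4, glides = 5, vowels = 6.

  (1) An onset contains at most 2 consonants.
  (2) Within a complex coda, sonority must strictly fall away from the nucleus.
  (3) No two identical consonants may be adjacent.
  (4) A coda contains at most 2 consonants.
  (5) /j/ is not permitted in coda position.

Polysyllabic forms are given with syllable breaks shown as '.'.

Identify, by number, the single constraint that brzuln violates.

brzuln: syllable 1 onset /brz/ has 3 consonants (> 2).
This is a violation of constraint 1: "An onset contains at most 2 consonants."
The remaining constraints (2, 3, 4, 5) are satisfied.

1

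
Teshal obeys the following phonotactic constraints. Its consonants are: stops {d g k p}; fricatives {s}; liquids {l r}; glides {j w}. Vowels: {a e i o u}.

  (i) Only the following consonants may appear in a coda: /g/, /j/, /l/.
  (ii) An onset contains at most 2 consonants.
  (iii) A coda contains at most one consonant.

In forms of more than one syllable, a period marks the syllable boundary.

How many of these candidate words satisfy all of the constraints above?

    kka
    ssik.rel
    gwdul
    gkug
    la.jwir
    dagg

kka — σ1 onset /kk/ (2C), coda /∅/ ok → phonotactically legal
ssik.rel — violates constraint (i): syllable 1 coda contains /k/, which is not a licensed coda consonant → phonotactically illegal
gwdul — violates constraint (ii): syllable 1 onset /gwd/ has 3 consonants (> 2) → phonotactically illegal
gkug — σ1 onset /gk/ (2C), coda /g/ ok → phonotactically legal
la.jwir — violates constraint (i): syllable 2 coda contains /r/, which is not a licensed coda consonant → phonotactically illegal
dagg — violates constraint (iii): syllable 1 coda /gg/ has 2 consonants (> 1) → phonotactically illegal
Phonotactically legal: kka, gkug → 2.

2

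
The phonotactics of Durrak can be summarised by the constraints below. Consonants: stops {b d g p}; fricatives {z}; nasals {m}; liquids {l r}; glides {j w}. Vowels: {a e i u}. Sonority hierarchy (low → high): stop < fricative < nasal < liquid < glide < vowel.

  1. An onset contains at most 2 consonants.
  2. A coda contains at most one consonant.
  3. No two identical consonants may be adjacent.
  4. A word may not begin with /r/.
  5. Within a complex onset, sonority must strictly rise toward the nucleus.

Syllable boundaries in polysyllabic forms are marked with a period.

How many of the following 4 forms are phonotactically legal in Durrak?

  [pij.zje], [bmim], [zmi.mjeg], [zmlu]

3

[pij.zje] — σ1 onset /p/, coda /j/ ok; σ2 onset /zj/ (2→5 rises), coda /∅/ ok → phonotactically legal
[bmim] — σ1 onset /bm/ (1→3 rises), coda /m/ ok → phonotactically legal
[zmi.mjeg] — σ1 onset /zm/ (2→3 rises), coda /∅/ ok; σ2 onset /mj/ (3→5 rises), coda /g/ ok → phonotactically legal
[zmlu] — violates constraint 1: syllable 1 onset /zml/ has 3 consonants (> 2) → phonotactically illegal
Phonotactically legal: [pij.zje], [bmim], [zmi.mjeg] → 3.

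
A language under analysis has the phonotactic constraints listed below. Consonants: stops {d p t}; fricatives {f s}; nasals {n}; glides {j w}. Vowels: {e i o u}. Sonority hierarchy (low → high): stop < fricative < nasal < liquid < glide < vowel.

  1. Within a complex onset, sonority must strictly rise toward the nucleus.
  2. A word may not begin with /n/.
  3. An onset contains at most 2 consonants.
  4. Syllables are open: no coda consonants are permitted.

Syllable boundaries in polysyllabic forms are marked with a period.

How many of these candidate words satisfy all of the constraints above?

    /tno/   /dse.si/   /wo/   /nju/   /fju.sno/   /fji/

/tno/ — σ1 onset /tn/ (1→3 rises), coda /∅/ ok → licit
/dse.si/ — σ1 onset /ds/ (1→2 rises), coda /∅/ ok; σ2 onset /s/, coda /∅/ ok → licit
/wo/ — σ1 onset /w/, coda /∅/ ok → licit
/nju/ — violates constraint 2: word begins with /n/ → illicit
/fju.sno/ — σ1 onset /fj/ (2→5 rises), coda /∅/ ok; σ2 onset /sn/ (2→3 rises), coda /∅/ ok → licit
/fji/ — σ1 onset /fj/ (2→5 rises), coda /∅/ ok → licit
Licit: /tno/, /dse.si/, /wo/, /fju.sno/, /fji/ → 5.

5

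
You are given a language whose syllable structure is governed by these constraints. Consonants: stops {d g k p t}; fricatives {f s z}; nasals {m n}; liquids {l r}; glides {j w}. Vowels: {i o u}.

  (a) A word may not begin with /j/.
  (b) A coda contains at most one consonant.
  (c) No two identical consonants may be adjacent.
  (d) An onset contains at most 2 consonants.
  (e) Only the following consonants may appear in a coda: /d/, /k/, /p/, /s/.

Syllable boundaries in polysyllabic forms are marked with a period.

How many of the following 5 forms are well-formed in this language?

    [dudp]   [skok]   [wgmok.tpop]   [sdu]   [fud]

3

[dudp] — violates constraint (b): syllable 1 coda /dp/ has 2 consonants (> 1) → ill-formed
[skok] — σ1 onset /sk/ (2C), coda /k/ ok → well-formed
[wgmok.tpop] — violates constraint (d): syllable 1 onset /wgm/ has 3 consonants (> 2) → ill-formed
[sdu] — σ1 onset /sd/ (2C), coda /∅/ ok → well-formed
[fud] — σ1 onset /f/, coda /d/ ok → well-formed
Well-formed: [skok], [sdu], [fud] → 3.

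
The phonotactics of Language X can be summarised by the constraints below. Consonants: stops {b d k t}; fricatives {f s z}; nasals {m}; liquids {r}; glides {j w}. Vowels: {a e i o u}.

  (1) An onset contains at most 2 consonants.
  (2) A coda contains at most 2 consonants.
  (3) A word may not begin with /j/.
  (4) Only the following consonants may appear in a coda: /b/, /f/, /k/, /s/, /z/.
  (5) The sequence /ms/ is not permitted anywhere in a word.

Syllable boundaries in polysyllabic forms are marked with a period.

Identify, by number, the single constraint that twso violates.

1

twso: syllable 1 onset /tws/ has 3 consonants (> 2).
This is a violation of constraint 1: "An onset contains at most 2 consonants."
The remaining constraints (2, 3, 4, 5) are satisfied.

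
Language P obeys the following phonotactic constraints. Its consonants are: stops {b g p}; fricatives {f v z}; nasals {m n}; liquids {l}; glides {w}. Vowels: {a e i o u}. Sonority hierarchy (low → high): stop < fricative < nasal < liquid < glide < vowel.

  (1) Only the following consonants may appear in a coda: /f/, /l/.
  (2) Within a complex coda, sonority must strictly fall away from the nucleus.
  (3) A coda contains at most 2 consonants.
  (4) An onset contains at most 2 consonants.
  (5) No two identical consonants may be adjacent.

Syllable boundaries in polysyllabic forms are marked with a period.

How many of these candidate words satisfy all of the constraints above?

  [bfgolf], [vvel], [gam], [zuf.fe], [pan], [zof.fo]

[bfgolf] — violates constraint 4: syllable 1 onset /bfg/ has 3 consonants (> 2) → phonotactically illegal
[vvel] — violates constraint 5: adjacent identical consonants /vv/ → phonotactically illegal
[gam] — violates constraint 1: syllable 1 coda contains /m/, which is not a licensed coda consonant → phonotactically illegal
[zuf.fe] — violates constraint 5: adjacent identical consonants /ff/ → phonotactically illegal
[pan] — violates constraint 1: syllable 1 coda contains /n/, which is not a licensed coda consonant → phonotactically illegal
[zof.fo] — violates constraint 5: adjacent identical consonants /ff/ → phonotactically illegal
No form is phonotactically legal → 0.

0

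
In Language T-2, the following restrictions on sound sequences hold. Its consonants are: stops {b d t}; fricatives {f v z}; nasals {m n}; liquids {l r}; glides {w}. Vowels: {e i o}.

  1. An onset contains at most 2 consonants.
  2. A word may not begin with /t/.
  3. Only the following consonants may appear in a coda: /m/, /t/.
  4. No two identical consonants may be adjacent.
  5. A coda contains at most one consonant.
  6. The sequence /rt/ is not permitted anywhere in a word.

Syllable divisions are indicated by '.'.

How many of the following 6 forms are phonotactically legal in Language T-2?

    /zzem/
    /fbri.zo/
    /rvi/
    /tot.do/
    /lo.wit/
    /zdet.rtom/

2

/zzem/ — violates constraint 4: adjacent identical consonants /zz/ → phonotactically illegal
/fbri.zo/ — violates constraint 1: syllable 1 onset /fbr/ has 3 consonants (> 2) → phonotactically illegal
/rvi/ — σ1 onset /rv/ (2C), coda /∅/ ok → phonotactically legal
/tot.do/ — violates constraint 2: word begins with /t/ → phonotactically illegal
/lo.wit/ — σ1 onset /l/, coda /∅/ ok; σ2 onset /w/, coda /t/ ok → phonotactically legal
/zdet.rtom/ — violates constraint 6: contains banned sequence /rt/ → phonotactically illegal
Phonotactically legal: /rvi/, /lo.wit/ → 2.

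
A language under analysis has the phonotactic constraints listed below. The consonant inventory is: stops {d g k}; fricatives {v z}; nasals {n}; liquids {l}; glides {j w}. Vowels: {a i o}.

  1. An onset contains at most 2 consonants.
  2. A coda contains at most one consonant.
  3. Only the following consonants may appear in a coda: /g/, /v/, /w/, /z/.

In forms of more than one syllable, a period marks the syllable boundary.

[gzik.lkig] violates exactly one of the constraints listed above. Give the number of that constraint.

3

[gzik.lkig]: syllable 1 coda contains /k/, which is not a licensed coda consonant.
This is a violation of constraint 3: "Only the following consonants may appear in a coda: /g/, /v/, /w/, /z/."
The remaining constraints (1, 2) are satisfied.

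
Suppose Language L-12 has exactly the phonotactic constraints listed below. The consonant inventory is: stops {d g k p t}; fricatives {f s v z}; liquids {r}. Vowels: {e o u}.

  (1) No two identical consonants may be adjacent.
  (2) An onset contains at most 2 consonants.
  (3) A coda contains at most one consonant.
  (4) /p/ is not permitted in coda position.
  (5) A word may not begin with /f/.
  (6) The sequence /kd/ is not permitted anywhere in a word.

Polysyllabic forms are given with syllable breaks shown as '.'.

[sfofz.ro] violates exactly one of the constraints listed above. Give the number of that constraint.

[sfofz.ro]: syllable 1 coda /fz/ has 2 consonants (> 1).
This is a violation of constraint 3: "A coda contains at most one consonant."
The remaining constraints (1, 2, 4, 5, 6) are satisfied.

3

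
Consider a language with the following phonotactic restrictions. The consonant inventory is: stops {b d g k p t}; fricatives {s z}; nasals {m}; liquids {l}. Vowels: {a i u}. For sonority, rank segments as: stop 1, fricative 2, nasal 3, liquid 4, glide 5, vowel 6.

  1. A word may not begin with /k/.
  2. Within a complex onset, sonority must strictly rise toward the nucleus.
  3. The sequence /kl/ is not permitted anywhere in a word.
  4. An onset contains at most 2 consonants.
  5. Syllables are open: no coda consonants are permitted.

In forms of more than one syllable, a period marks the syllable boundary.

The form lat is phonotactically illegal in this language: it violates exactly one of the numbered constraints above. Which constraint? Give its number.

lat: syllable 1 coda /t/ has 1 consonant (> 0).
This is a violation of constraint 5: "Syllables are open: no coda consonants are permitted."
The remaining constraints (1, 2, 3, 4) are satisfied.

5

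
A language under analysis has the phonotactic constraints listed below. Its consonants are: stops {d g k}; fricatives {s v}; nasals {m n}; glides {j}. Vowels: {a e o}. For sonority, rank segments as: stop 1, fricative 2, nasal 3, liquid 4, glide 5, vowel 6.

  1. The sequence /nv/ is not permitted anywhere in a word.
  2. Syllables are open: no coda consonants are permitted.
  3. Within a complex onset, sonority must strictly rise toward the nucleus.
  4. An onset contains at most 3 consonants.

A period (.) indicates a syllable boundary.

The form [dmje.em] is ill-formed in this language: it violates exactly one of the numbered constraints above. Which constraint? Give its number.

[dmje.em]: syllable 2 coda /m/ has 1 consonant (> 0).
This is a violation of constraint 2: "Syllables are open: no coda consonants are permitted."
The remaining constraints (1, 3, 4) are satisfied.

2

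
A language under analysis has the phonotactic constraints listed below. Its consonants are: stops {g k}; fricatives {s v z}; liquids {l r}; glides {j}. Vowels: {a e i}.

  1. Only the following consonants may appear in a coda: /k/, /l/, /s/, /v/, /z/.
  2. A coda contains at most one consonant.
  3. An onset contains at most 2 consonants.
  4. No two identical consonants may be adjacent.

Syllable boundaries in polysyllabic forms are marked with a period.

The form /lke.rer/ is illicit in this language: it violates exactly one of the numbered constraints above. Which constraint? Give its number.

1

/lke.rer/: syllable 2 coda contains /r/, which is not a licensed coda consonant.
This is a violation of constraint 1: "Only the following consonants may appear in a coda: /k/, /l/, /s/, /v/, /z/."
The remaining constraints (2, 3, 4) are satisfied.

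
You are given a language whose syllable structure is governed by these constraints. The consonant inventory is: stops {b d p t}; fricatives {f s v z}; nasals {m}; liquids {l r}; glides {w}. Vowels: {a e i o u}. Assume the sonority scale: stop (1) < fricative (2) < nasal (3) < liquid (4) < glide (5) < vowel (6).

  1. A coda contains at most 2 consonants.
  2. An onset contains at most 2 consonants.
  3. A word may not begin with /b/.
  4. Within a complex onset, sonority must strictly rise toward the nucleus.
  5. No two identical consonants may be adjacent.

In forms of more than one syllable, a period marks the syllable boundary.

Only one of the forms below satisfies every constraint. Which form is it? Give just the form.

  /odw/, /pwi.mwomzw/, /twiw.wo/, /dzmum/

/odw/

/odw/ — σ1 onset /∅/, coda /dw/ (2C) ok → well-formed
/pwi.mwomzw/ — violates constraint 1: syllable 2 coda /mzw/ has 3 consonants (> 2) → ill-formed
/twiw.wo/ — violates constraint 5: adjacent identical consonants /ww/ → ill-formed
/dzmum/ — violates constraint 2: syllable 1 onset /dzm/ has 3 consonants (> 2) → ill-formed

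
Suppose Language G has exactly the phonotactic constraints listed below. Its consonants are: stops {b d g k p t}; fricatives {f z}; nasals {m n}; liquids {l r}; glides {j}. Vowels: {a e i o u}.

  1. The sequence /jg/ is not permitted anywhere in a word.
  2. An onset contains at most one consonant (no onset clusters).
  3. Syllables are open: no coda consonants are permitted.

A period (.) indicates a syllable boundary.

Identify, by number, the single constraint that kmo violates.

kmo: syllable 1 onset /km/ has 2 consonants (> 1).
This is a violation of constraint 2: "An onset contains at most one consonant (no onset clusters)."
The remaining constraints (1, 3) are satisfied.

2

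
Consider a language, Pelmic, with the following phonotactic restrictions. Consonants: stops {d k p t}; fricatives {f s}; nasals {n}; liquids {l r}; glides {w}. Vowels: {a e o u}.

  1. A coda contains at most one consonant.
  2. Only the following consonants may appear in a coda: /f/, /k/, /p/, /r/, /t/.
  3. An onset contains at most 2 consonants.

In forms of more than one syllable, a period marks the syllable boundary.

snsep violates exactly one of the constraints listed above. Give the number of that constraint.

snsep: syllable 1 onset /sns/ has 3 consonants (> 2).
This is a violation of constraint 3: "An onset contains at most 2 consonants."
The remaining constraints (1, 2) are satisfied.

3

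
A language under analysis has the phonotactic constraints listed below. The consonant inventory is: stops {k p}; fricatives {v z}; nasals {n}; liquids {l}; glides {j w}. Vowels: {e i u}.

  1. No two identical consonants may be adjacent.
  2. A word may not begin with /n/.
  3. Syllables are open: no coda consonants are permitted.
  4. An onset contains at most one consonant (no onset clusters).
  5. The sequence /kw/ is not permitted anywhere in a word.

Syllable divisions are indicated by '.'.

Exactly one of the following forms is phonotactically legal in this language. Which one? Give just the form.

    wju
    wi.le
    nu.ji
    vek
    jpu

wi.le

wju — violates constraint 4: syllable 1 onset /wj/ has 2 consonants (> 1) → phonotactically illegal
wi.le — σ1 onset /w/, coda /∅/ ok; σ2 onset /l/, coda /∅/ ok → phonotactically legal
nu.ji — violates constraint 2: word begins with /n/ → phonotactically illegal
vek — violates constraint 3: syllable 1 coda /k/ has 1 consonant (> 0) → phonotactically illegal
jpu — violates constraint 4: syllable 1 onset /jp/ has 2 consonants (> 1) → phonotactically illegal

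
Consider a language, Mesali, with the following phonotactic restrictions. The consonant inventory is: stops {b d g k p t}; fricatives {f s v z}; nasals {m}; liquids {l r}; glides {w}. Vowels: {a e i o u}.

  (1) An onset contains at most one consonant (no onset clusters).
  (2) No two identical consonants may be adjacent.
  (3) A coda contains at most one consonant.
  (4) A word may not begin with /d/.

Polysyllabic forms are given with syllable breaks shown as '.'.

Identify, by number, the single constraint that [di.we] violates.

4

[di.we]: word begins with /d/.
This is a violation of constraint 4: "A word may not begin with /d/."
The remaining constraints (1, 2, 3) are satisfied.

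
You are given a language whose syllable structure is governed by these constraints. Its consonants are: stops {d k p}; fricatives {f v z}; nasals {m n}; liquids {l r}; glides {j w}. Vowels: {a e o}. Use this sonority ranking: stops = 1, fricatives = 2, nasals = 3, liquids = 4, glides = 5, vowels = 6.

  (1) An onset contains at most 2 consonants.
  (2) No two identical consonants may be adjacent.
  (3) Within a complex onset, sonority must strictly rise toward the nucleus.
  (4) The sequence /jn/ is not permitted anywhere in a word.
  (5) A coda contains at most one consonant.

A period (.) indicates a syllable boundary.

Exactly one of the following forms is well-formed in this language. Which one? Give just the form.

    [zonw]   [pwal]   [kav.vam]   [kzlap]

[zonw] — violates constraint 5: syllable 1 coda /nw/ has 2 consonants (> 1) → ill-formed
[pwal] — σ1 onset /pw/ (1→5 rises), coda /l/ ok → well-formed
[kav.vam] — violates constraint 2: adjacent identical consonants /vv/ → ill-formed
[kzlap] — violates constraint 1: syllable 1 onset /kzl/ has 3 consonants (> 2) → ill-formed

[pwal]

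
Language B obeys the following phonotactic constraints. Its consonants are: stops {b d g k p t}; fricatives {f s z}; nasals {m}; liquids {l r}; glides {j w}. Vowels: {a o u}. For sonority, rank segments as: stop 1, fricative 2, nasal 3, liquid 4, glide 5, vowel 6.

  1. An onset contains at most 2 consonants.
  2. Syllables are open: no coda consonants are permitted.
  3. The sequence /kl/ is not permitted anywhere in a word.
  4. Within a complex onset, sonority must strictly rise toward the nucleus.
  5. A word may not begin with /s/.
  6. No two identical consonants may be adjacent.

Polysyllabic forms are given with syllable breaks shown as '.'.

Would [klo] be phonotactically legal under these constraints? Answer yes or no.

no

[klo] — violates constraint 3: contains banned sequence /kl/ → phonotactically illegal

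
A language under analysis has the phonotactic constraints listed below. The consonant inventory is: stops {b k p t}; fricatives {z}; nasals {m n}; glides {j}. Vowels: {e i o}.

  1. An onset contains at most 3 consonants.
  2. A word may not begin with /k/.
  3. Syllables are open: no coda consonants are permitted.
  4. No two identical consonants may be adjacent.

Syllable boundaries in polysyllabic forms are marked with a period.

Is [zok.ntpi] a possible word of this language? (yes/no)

[zok.ntpi] — violates constraint 3: syllable 1 coda /k/ has 1 consonant (> 0) → phonotactically illegal

no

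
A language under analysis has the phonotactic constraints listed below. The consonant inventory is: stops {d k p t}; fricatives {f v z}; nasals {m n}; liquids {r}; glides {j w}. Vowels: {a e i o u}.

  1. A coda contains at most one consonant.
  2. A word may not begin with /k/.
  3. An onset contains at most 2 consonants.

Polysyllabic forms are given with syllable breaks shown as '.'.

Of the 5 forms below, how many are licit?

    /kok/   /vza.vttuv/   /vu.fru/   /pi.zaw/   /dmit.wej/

3

/kok/ — violates constraint 2: word begins with /k/ → illicit
/vza.vttuv/ — violates constraint 3: syllable 2 onset /vtt/ has 3 consonants (> 2) → illicit
/vu.fru/ — σ1 onset /v/, coda /∅/ ok; σ2 onset /fr/ (2C), coda /∅/ ok → licit
/pi.zaw/ — σ1 onset /p/, coda /∅/ ok; σ2 onset /z/, coda /w/ ok → licit
/dmit.wej/ — σ1 onset /dm/ (2C), coda /t/ ok; σ2 onset /w/, coda /j/ ok → licit
Licit: /vu.fru/, /pi.zaw/, /dmit.wej/ → 3.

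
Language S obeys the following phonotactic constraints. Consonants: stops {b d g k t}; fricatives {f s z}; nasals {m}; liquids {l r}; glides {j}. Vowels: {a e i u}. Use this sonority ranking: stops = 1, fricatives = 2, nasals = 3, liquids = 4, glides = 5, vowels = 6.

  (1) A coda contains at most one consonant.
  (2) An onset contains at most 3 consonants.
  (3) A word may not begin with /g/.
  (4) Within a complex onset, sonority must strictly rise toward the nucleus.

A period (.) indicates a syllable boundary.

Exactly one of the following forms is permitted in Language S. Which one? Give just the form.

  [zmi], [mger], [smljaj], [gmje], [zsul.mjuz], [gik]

[zmi] — σ1 onset /zm/ (2→3 rises), coda /∅/ ok → permitted
[mger] — violates constraint 4: syllable 1 onset /mg/: /m/ (nasal, 3) → /g/ (stop, 1) does not rise → not permitted
[smljaj] — violates constraint 2: syllable 1 onset /smlj/ has 4 consonants (> 3) → not permitted
[gmje] — violates constraint 3: word begins with /g/ → not permitted
[zsul.mjuz] — violates constraint 4: syllable 1 onset /zs/: /z/ (fricative, 2) → /s/ (fricative, 2) does not rise → not permitted
[gik] — violates constraint 3: word begins with /g/ → not permitted

[zmi]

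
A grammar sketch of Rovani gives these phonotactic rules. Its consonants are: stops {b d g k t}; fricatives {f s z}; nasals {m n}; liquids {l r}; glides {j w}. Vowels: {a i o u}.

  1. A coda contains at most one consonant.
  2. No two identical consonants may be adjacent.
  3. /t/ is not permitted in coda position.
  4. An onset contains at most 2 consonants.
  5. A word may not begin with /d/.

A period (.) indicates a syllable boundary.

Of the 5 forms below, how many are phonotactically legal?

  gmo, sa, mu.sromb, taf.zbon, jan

gmo — σ1 onset /gm/ (2C), coda /∅/ ok → phonotactically legal
sa — σ1 onset /s/, coda /∅/ ok → phonotactically legal
mu.sromb — violates constraint 1: syllable 2 coda /mb/ has 2 consonants (> 1) → phonotactically illegal
taf.zbon — σ1 onset /t/, coda /f/ ok; σ2 onset /zb/ (2C), coda /n/ ok → phonotactically legal
jan — σ1 onset /j/, coda /n/ ok → phonotactically legal
Phonotactically legal: gmo, sa, taf.zbon, jan → 4.

4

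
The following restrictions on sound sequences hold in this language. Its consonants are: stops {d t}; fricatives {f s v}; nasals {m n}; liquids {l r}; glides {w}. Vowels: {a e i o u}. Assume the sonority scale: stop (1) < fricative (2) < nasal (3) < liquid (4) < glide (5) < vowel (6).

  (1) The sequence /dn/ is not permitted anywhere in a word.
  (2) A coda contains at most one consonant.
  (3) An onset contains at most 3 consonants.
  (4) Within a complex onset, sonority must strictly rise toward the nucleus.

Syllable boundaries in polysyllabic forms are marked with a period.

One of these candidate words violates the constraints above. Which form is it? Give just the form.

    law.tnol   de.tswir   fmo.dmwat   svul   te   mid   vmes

law.tnol — σ1 onset /l/, coda /w/ ok; σ2 onset /tn/ (1→3 rises), coda /l/ ok → permitted
de.tswir — σ1 onset /d/, coda /∅/ ok; σ2 onset /tsw/ (1→2→5 rises), coda /r/ ok → permitted
fmo.dmwat — σ1 onset /fm/ (2→3 rises), coda /∅/ ok; σ2 onset /dmw/ (1→3→5 rises), coda /t/ ok → permitted
svul — violates constraint 4: syllable 1 onset /sv/: /s/ (fricative, 2) → /v/ (fricative, 2) does not rise → not permitted
te — σ1 onset /t/, coda /∅/ ok → permitted
mid — σ1 onset /m/, coda /d/ ok → permitted
vmes — σ1 onset /vm/ (2→3 rises), coda /s/ ok → permitted

svul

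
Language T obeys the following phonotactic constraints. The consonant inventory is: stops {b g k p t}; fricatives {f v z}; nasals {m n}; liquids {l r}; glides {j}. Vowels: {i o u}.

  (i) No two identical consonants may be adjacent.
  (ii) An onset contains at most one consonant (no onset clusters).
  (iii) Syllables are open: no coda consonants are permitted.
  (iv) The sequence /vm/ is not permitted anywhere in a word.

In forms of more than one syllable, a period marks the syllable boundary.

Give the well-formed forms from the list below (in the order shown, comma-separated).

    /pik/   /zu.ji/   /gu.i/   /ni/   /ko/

/pik/ — violates constraint (iii): syllable 1 coda /k/ has 1 consonant (> 0) → ill-formed
/zu.ji/ — σ1 onset /z/, coda /∅/ ok; σ2 onset /j/, coda /∅/ ok → well-formed
/gu.i/ — σ1 onset /g/, coda /∅/ ok; σ2 onset /∅/, coda /∅/ ok → well-formed
/ni/ — σ1 onset /n/, coda /∅/ ok → well-formed
/ko/ — σ1 onset /k/, coda /∅/ ok → well-formed

/zu.ji/, /gu.i/, /ni/, /ko/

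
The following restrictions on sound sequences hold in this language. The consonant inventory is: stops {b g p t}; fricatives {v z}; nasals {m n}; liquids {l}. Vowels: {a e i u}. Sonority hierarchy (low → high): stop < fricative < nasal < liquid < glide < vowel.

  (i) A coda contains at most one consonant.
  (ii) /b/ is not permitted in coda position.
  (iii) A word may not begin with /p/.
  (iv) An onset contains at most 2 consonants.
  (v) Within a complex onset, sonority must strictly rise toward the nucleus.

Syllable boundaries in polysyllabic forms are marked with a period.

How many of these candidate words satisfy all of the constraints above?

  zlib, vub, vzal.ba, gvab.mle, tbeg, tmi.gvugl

zlib — violates constraint (ii): syllable 1 coda contains /b/ → ill-formed
vub — violates constraint (ii): syllable 1 coda contains /b/ → ill-formed
vzal.ba — violates constraint (v): syllable 1 onset /vz/: /v/ (fricative, 2) → /z/ (fricative, 2) does not rise → ill-formed
gvab.mle — violates constraint (ii): syllable 1 coda contains /b/ → ill-formed
tbeg — violates constraint (v): syllable 1 onset /tb/: /t/ (stop, 1) → /b/ (stop, 1) does not rise → ill-formed
tmi.gvugl — violates constraint (i): syllable 2 coda /gl/ has 2 consonants (> 1) → ill-formed
No form is well-formed → 0.

0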